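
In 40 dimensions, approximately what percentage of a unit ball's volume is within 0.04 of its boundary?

1 - (1-0.04)^40 ≈ 0.804634 ≈ 80.46%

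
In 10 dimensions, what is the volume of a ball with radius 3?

V = 19683·π^5/40 ≈ 150585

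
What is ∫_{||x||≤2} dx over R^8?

V = 32·π^4/3 ≈ 1039.03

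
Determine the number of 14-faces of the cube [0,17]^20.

An n-cube has C(n,k)·2^(n-k) k-faces. Here C(20,14)·2^6 = 38760·64 = 2480640.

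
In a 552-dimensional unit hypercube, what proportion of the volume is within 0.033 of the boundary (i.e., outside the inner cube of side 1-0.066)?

The inner cube has side 1-2·0.033 = 0.934 and volume (0.934)^552 ≈ 4.28e-17, so the shell holds 1 - 4.28e-17 of the volume.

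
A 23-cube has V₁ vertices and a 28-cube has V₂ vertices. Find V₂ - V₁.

V₁ = 2^23 = 8388608. V₂ = 2^28 = 268435456. V₂ - V₁ = 260046848.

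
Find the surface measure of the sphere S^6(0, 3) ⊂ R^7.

S = n·V_n(r)/r = 7·V_7(3)/3 (volume-to-surface relation), giving 3888·π^3/5 ≈ 24110.5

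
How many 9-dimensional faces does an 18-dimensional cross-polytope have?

An n-cross-polytope has 2^(k+1)·C(n,k+1) k-faces. Here 2^10·C(18,10) = 1024·43758 = 44808192.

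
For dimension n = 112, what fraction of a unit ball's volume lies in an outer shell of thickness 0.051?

1 - (1-0.051)^112 ≈ 0.997157 ≈ 99.72%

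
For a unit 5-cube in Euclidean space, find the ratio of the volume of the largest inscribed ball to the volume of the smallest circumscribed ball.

The radii are 1/2 and 1√5/2, so the volume ratio is (1/√5)^5 = 5^{-5/2} ≈ 0.0178885.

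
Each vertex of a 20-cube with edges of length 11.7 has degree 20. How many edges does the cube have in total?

Number of 1-faces = C(20,1)·2^(20-1) = 20·524288 = 10485760.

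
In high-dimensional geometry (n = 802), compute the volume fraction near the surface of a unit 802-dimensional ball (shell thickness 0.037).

1 - (1-0.037)^802 ≈ 1 - 7.384e-14 ≈ (100 - 7.38e-12)%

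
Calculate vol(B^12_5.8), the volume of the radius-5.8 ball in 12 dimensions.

The n-ball volume is π^(n/2)·r^n/Γ(n/2+1). With n=12, r=5.8: V ≈ 1.9351e+09.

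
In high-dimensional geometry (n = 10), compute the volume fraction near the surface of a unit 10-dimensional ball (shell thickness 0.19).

1 - (1-0.19)^10 ≈ 0.878423 ≈ 87.84%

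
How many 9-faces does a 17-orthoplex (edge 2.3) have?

An n-cross-polytope has 2^(k+1)·C(n,k+1) k-faces. Here 2^10·C(17,10) = 1024·19448 = 19914752.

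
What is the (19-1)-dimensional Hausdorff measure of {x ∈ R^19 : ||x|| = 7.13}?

S = n·V_n(r)/r = 19·V_19(7.13)/7.13 (volume-to-surface relation), giving 2.00887e+15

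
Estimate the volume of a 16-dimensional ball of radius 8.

V_16(8) = π^(16/2) · (8)^16 / Γ(16/2 + 1) = 2199023255552·π^8/315 ≈ 6.62397e+13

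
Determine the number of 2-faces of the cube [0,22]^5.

An n-cube has C(n,k)·2^(n-k) k-faces. Here C(5,2)·2^3 = 10·8 = 80.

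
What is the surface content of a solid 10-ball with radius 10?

The surface area of an n-ball is 2π^(n/2) r^(n-1) / Γ(n/2). For n=10, r=10: 250000000·π^5/3 ≈ 2.55016e+10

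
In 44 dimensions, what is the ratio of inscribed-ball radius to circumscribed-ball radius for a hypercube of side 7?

For an n-cube of any side s, the inradius is s/2 and the circumradius is s√n/2, so the ratio is 1/√44 ≈ 0.150756.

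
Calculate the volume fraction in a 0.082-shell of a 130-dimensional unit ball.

V(inner)/V(outer) = ((1-0.082)/1)^130 ≈ 1.478e-05, so the shell fraction is 0.999985.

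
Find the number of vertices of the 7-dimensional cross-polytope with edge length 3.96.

An n-cross-polytope has 2n vertices; here n = 7, giving 14.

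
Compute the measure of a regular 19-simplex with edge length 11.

Volume = 11^19 · √(20/2^19) / 19! ≈ 3.10525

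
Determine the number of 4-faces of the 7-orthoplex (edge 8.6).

Each 4-face is the convex hull of 5 vertices, one chosen as ±e_i from each of 5 distinct axes: 2^5·C(7,5) = 672.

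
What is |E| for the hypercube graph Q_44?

Number of 1-faces = C(44,1)·2^(44-1) = 44·8796093022208 = 387028092977152.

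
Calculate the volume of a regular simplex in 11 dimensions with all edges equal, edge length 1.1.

V_11 = √(12) · 1.1^11 / (11! · 2^(11/2)) ≈ 5.47129e-09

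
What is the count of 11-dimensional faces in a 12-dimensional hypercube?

f_11(12-cube) = (12 choose 11) · 2^1 = 24.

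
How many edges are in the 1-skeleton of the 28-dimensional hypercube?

Number of 1-faces = C(28,1)·2^(28-1) = 28·134217728 = 3758096384.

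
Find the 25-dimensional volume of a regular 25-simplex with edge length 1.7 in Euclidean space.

Volume = 1.7^25 · √(26/2^25) / 25! ≈ 3.27483e-23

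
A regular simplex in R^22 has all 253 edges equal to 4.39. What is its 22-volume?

For a regular n-simplex with edge a, V = (a^n / n!)·√((n+1)/2^n). With a=4.39, n=22: V ≈ 2.83783e-10.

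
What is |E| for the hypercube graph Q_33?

Each of the 2^33 = 8589934592 vertices has degree 33; total edges = 33·2^33/2 = 141733920768.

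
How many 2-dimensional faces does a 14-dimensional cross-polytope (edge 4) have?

f_2(14-orthoplex) = 2^3 · (14 choose 3) = 2912.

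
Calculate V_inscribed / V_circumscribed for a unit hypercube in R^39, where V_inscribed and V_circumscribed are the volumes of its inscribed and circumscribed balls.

Volume scales as r^n, and r_in/r_out = 1/√39, giving (1/√39)^39 ≈ 9.42411e-32.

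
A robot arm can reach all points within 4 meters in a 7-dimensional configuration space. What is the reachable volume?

V = 262144·π^3/105 ≈ 77410.6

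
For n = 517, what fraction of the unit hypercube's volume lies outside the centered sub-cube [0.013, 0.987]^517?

1 - (1 - 2·0.013)^517 = 1 - 0.974^517 ≈ 0.9999987839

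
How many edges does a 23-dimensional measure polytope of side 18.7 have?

The 23-cube has n·2^(n-1) = 23·2^22 = 23·4194304 = 96468992 edges.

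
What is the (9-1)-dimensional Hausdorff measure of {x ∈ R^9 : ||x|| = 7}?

|∂B_9(7)| = 26353376·π^4/15 ≈ 1.71137e+08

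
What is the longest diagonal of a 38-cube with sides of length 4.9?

The space diagonal of an n-cube of side s is s√n. Here 4.9·√38 ≈ 30.2056.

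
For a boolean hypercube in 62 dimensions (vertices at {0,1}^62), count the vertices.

An n-cube has 2^n vertices; for n = 62 that is 2^62 = 4611686018427387904.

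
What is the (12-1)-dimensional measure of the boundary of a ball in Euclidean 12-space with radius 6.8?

|∂B_12(6.8)| ≈ 2.30328e+10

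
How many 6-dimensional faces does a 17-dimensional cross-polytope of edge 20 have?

Number of 6-faces = 2^(6+1) · C(17,6+1) = 128 · 19448 = 2489344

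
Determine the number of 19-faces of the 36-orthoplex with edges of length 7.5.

Number of 19-faces = 2^(19+1) · C(36,19+1) = 1048576 · 7307872110 = 7662859305615360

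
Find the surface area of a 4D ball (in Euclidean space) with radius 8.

The surface area of an n-ball is 2π^(n/2) r^(n-1) / Γ(n/2). For n=4, r=8: 1024·π^2 ≈ 10106.5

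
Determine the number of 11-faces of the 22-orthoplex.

Each 11-face is the convex hull of 12 vertices, one chosen as ±e_i from each of 12 distinct axes: 2^12·C(22,12) = 2648662016.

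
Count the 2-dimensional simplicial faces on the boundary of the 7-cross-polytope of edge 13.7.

An n-cross-polytope has 2^(k+1)·C(n,k+1) k-faces. Here 2^3·C(7,3) = 8·35 = 280.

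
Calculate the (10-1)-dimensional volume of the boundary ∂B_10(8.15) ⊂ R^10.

The surface area of an n-ball is 2π^(n/2) r^(n-1) / Γ(n/2). For n=10, r=8.15: 4.04563e+09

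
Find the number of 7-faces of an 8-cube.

f_7(8-cube) = (8 choose 7) · 2^1 = 16.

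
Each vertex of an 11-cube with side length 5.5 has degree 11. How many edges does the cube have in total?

The 11-cube has n·2^(n-1) = 11·2^10 = 11·1024 = 11264 edges.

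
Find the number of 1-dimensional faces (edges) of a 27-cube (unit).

The 27-cube has n·2^(n-1) = 27·2^26 = 27·67108864 = 1811939328 edges.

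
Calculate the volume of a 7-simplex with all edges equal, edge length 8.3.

V = (8.3^7 / 7!) · √((7+1) / 2^7) ≈ 134.603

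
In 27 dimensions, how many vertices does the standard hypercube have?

An n-cube has 2^n vertices; for n = 27 that is 2^27 = 134217728.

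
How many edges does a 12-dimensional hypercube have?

Each of the 2^12 = 4096 vertices has degree 12; total edges = 12·2^12/2 = 24576.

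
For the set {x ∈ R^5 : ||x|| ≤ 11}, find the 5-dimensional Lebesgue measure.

The n-ball volume is π^(n/2)·r^n/Γ(n/2+1). With n=5, r=11: V = 1288408·π^2/15 ≈ 847738.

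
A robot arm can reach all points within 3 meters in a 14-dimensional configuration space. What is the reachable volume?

V = 531441·π^7/560 ≈ 2.86626e+06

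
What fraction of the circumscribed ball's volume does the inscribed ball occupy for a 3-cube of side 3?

The radii are 3/2 and 3√3/2, so the volume ratio is (1/√3)^3 = 3^{-3/2} ≈ 0.19245.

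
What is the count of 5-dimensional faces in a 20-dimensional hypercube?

Choose 5 of 20 axes to span the face (C(20,5) = 15504 ways), then fix each of the remaining 15 coordinates at one of its two extreme values (2^15 = 32768 ways): 15504·32768 = 508035072.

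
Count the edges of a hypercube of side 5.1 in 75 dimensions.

An n-cube has n·2^(n-1) edges. With n = 75: 75·18889465931478580854784 = 1416709944860893564108800.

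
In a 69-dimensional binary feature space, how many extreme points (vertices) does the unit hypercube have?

Number of vertices = 2^69 = 590295810358705651712.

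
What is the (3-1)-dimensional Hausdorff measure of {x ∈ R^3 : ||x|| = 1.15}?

S = n·V_n(r)/r = 3·V_3(1.15)/1.15 (volume-to-surface relation), giving 4πr² = 4π·(1.15)² ≈ 16.619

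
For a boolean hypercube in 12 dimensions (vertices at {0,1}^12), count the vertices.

The 12-cube has 2^12 = 4096 vertices.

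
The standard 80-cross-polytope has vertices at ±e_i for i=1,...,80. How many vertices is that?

An n-cross-polytope has 2n vertices; here n = 80, giving 160.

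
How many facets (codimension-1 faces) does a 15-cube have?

f_14(15-cube) = (15 choose 14) · 2^1 = 30.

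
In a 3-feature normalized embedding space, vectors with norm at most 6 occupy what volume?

V = 288·π ≈ 904.779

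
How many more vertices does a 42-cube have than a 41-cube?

The 42-cube has 2^42 = 4398046511104 vertices. The 41-cube has 2^41 = 2199023255552 vertices. Difference: 4398046511104 - 2199023255552 = 2199023255552.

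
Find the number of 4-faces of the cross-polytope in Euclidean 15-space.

An n-cross-polytope has 2^(k+1)·C(n,k+1) k-faces. Here 2^5·C(15,5) = 32·3003 = 96096.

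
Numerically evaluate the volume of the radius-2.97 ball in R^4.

V_4(2.97) = π^(4/2) · (2.97)^4 / Γ(4/2 + 1) ≈ 383.968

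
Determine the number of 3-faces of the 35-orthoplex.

An n-cross-polytope has 2^(k+1)·C(n,k+1) k-faces. Here 2^4·C(35,4) = 16·52360 = 837760.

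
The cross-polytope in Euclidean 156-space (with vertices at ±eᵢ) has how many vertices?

The 156-dimensional cross-polytope has 2n = 2·156 = 312 vertices.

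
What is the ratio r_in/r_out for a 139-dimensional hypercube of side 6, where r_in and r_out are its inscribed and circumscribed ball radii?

r_in = 6/2 (half the side); r_out = 6√139/2 (half the diagonal). Ratio = 1/√139 ≈ 0.0848189.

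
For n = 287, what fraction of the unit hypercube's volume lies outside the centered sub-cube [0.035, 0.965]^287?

The inner cube has side 1-2·0.035 = 0.93 and volume (0.93)^287 ≈ 9.008e-10, so the shell holds 0.9999999991 of the volume.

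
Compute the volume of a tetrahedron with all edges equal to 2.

Volume = (√2/12) · 2³ = 0.942809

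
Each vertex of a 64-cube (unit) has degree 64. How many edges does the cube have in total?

An n-cube has n·2^(n-1) edges. With n = 64: 64·9223372036854775808 = 590295810358705651712.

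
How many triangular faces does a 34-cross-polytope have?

An n-cross-polytope has 2^(k+1)·C(n,k+1) k-faces. Here 2^3·C(34,3) = 8·5984 = 47872.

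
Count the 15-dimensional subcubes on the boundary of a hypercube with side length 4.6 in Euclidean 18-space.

An n-cube has C(n,k)·2^(n-k) k-faces. Here C(18,15)·2^3 = 816·8 = 6528.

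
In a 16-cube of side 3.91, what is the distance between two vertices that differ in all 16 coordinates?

||(3.91,3.91,...,3.91)|| = √(16)·3.91 = 15.64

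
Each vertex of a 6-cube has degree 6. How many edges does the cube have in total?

The 6-cube has n·2^(n-1) = 6·2^5 = 6·32 = 192 edges.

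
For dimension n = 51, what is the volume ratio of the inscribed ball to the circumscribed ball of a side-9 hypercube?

Volume scales as r^n, and r_in/r_out = 1/√51, giving (1/√51)^51 ≈ 2.86392e-44.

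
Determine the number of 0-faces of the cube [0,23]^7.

Number of 0-faces = C(7,0) · 2^(7-0) = 1 · 128 = 128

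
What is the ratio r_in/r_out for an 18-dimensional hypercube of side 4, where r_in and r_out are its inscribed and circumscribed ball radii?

Ratio = (s/2)/(s√18/2) = 18^(-1/2) ≈ 0.235702.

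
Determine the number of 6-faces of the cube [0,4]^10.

f_6(10-cube) = (10 choose 6) · 2^4 = 3360.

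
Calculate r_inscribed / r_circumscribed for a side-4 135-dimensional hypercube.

Ratio = (s/2)/(s√135/2) = 135^(-1/2) ≈ 0.0860663.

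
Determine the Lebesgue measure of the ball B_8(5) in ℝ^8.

The n-ball volume is π^(n/2)·r^n/Γ(n/2+1). With n=8, r=5: V = 390625·π^4/24 ≈ 1.58543e+06.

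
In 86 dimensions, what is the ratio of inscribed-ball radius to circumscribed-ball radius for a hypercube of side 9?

r_in / r_out = (9/2) / (9√86/2) = 1/√86 ≈ 0.107833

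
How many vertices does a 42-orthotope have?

Number of vertices = 2^42 = 4398046511104.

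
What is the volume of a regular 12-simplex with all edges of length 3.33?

V = (3.33^12 / 12!) · √((12+1) / 2^12) ≈ 0.000218668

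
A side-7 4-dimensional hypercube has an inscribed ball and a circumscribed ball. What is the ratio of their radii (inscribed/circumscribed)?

r_in = 7/2 (half the side); r_out = 7√4/2 (half the diagonal). Ratio = 1/√4 ≈ 0.5.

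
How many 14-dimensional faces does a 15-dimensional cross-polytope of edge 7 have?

Number of 14-faces = 2^(14+1) · C(15,14+1) = 32768 · 1 = 32768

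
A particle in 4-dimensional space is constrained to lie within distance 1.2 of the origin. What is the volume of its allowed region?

The n-ball volume is π^(n/2)·r^n/Γ(n/2+1). With n=4, r=1.2: V ≈ 10.2328.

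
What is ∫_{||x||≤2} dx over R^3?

V = 32·π/3 ≈ 33.5103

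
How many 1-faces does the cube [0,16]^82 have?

Number of 1-faces = C(82,1)·2^(82-1) = 82·2417851639229258349412352 = 198263834416799184651812864.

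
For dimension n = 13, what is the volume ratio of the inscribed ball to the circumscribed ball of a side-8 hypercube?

Volume scales as r^n, and r_in/r_out = 1/√13, giving (1/√13)^13 ≈ 5.74603e-08.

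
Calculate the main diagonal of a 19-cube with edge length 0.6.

Diagonal = √19 · 0.6 ≈ 2.61534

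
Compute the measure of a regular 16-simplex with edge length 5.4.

Volume = 5.4^16 · √(17/2^16) / 16! ≈ 0.000402407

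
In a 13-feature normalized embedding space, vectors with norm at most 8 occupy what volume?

Volume = π^{13/2}·(8)^13/Γ(15/2) = 70368744177664·π^6/135135 ≈ 5.00623e+11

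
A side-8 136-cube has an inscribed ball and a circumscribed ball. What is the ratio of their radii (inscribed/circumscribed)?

r_in = 8/2 (half the side); r_out = 8√136/2 (half the diagonal). Ratio = 1/√136 ≈ 0.0857493.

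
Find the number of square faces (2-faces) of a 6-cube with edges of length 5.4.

Choose 2 of 6 axes to span the face (C(6,2) = 15 ways), then fix each of the remaining 4 coordinates at one of its two extreme values (2^4 = 16 ways): 15·16 = 240.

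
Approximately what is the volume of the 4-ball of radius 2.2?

Volume = π^{4/2}·(2.2)^4/Γ(3) ≈ 115.601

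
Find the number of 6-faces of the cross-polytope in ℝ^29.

Number of 6-faces = 2^(6+1) · C(29,6+1) = 128 · 1560780 = 199779840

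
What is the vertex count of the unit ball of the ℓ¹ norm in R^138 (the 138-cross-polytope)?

The 138-dimensional cross-polytope has 2n = 2·138 = 276 vertices.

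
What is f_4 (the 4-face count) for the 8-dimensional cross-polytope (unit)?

An n-cross-polytope has 2^(k+1)·C(n,k+1) k-faces. Here 2^5·C(8,5) = 32·56 = 1792.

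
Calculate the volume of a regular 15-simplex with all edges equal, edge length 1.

V_15 = √(16) · 1^15 / (15! · 2^(15/2)) ≈ 1.6898e-14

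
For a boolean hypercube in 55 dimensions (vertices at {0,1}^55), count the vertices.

Each vertex is a binary string of length 55, so there are 2^55 = 36028797018963968.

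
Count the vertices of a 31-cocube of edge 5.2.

Number of vertices = 2n = 62.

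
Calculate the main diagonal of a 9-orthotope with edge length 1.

||(1,1,...,1)|| = √(9)·1 = 3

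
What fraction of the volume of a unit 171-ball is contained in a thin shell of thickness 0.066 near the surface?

Shell fraction = 1 - (1-0.066)^171 ≈ 0.999992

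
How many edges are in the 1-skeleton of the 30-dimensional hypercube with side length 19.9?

Each of the 2^30 = 1073741824 vertices has degree 30; total edges = 30·2^30/2 = 16106127360.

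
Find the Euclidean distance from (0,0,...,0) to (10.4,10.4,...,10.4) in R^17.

The space diagonal of an n-cube of side s is s√n. Here 10.4·√17 ≈ 42.8803.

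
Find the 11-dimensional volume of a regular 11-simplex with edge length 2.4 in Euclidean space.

V_11 = √(12) · 2.4^11 / (11! · 2^(11/2)) ≈ 2.91806e-05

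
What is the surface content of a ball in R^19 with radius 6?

|∂B_19(6)| = 1283918464548864·π^9/425425 ≈ 8.99629e+13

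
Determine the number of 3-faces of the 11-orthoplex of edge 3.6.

An n-cross-polytope has 2^(k+1)·C(n,k+1) k-faces. Here 2^4·C(11,4) = 16·330 = 5280.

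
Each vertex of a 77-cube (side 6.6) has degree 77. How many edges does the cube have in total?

Each of the 2^77 = 151115727451828646838272 vertices has degree 77; total edges = 77·2^77/2 = 5817955506895402903273472.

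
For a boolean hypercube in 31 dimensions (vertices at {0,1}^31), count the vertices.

Number of vertices = 2^31 = 2147483648.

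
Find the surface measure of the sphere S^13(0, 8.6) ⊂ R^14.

The surface area of an n-ball is 2π^(n/2) r^(n-1) / Γ(n/2). For n=14, r=8.6: 1.18094e+13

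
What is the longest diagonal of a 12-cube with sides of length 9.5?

d = √(9.5² + 9.5² + ... + 9.5²) [12 terms] = √(12·9.5²) = 9.5√12 ≈ 32.909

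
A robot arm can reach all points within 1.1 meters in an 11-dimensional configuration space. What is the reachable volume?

V_11(1.1) = π^(11/2) · (1.1)^11 / Γ(11/2 + 1) ≈ 5.37557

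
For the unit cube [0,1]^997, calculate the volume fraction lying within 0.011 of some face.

The inner cube has side 1-2·0.011 = 0.978 and volume (0.978)^997 ≈ 2.333e-10, so the shell holds 1 - 2.333e-10 of the volume.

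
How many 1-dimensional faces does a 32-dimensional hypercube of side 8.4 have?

Choose 1 of 32 axes to span the face (C(32,1) = 32 ways), then fix each of the remaining 31 coordinates at one of its two extreme values (2^31 = 2147483648 ways): 32·2147483648 = 68719476736.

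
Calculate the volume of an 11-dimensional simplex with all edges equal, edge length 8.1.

V_11 = √(12) · 8.1^11 / (11! · 2^(11/2)) ≈ 18.8845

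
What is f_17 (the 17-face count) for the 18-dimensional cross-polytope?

f_17(18-orthoplex) = 2^18 · (18 choose 18) = 262144.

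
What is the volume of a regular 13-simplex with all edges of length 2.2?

Volume = 2.2^13 · √(14/2^13) / 13! ≈ 1.87752e-07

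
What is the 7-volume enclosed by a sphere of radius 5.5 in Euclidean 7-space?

V_7(5.5) = π^(7/2) · (5.5)^7 / Γ(7/2 + 1) = 19487171·π^3/840 ≈ 719315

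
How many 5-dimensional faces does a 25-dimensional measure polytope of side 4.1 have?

Choose 5 of 25 axes to span the face (C(25,5) = 53130 ways), then fix each of the remaining 20 coordinates at one of its two extreme values (2^20 = 1048576 ways): 53130·1048576 = 55710842880.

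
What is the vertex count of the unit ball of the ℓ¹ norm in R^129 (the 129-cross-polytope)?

Number of vertices = 2n = 258.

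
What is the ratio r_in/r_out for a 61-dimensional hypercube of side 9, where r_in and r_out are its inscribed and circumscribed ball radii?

Ratio = (s/2)/(s√61/2) = 61^(-1/2) ≈ 0.128037.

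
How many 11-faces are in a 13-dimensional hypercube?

An n-cube has C(n,k)·2^(n-k) k-faces. Here C(13,11)·2^2 = 78·4 = 312.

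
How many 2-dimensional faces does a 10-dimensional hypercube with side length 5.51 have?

f_2(10-cube) = (10 choose 2) · 2^8 = 11520.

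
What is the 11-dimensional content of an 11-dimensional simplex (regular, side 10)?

V = (10^11 / 11!) · √((11+1) / 2^11) ≈ 191.765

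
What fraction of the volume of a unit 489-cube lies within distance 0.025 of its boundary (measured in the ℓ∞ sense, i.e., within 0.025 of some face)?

Shell fraction = 1 - (1-0.05)^489 ≈ 1 - 1.279e-11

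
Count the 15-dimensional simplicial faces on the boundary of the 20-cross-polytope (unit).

Each 15-face is the convex hull of 16 vertices, one chosen as ±e_i from each of 16 distinct axes: 2^16·C(20,16) = 317521920.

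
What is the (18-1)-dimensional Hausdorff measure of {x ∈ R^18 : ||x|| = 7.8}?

S = n·V_n(r)/r = 18·V_18(7.8)/7.8 (volume-to-surface relation), giving 2.16504e+15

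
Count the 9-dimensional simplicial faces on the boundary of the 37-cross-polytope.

An n-cross-polytope has 2^(k+1)·C(n,k+1) k-faces. Here 2^10·C(37,10) = 1024·348330136 = 356690059264.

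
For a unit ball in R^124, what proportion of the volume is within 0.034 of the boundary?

V(inner)/V(outer) = ((1-0.034)/1)^124 ≈ 0.01371, so the shell fraction is 0.986286.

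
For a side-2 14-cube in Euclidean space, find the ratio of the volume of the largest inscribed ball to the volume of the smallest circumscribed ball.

V_in/V_out = n^(-n/2) = 14^(-14/2) ≈ 9.48645e-09.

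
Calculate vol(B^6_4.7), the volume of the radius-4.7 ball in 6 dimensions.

Volume = π^{6/2}·(4.7)^6/Γ(4) ≈ 55703.9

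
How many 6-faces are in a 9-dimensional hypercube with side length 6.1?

f_6(9-cube) = (9 choose 6) · 2^3 = 672.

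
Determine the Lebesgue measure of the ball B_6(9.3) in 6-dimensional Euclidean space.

V_6(9.3) = π^(6/2) · (9.3)^6 / Γ(6/2 + 1) ≈ 3.34346e+06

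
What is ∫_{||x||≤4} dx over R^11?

Volume = π^{11/2}·(4)^11/Γ(13/2) = 268435456·π^5/10395 ≈ 7.9025e+06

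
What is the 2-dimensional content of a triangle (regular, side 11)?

Area = (√3/4) · 11² = 52.3945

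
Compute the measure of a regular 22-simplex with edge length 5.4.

V_22 = √(23) · 5.4^22 / (22! · 2^(22/2)) ≈ 2.70041e-08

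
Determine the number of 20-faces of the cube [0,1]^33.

An n-cube has C(n,k)·2^(n-k) k-faces. Here C(33,20)·2^13 = 573166440·8192 = 4695379476480.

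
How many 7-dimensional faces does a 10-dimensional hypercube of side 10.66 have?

Number of 7-faces = C(10,7) · 2^(10-7) = 120 · 8 = 960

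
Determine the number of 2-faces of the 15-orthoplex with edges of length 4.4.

f_2(15-orthoplex) = 2^3 · (15 choose 3) = 3640.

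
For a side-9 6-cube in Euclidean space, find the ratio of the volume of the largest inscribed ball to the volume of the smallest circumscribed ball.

V_in / V_out = (r_in/r_out)^6 = (1/√6)^6 = 6^(-6/2) ≈ 0.00462963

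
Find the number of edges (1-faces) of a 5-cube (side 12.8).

Choose 1 of 5 axes to span the face (C(5,1) = 5 ways), then fix each of the remaining 4 coordinates at one of its two extreme values (2^4 = 16 ways): 5·16 = 80.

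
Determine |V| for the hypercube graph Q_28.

An n-cube has 2^n vertices; for n = 28 that is 2^28 = 268435456.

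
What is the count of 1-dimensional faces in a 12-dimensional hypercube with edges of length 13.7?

f_1(12-cube) = (12 choose 1) · 2^11 = 24576.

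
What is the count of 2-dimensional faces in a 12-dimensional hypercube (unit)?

An n-cube has C(n,k)·2^(n-k) k-faces. Here C(12,2)·2^10 = 66·1024 = 67584.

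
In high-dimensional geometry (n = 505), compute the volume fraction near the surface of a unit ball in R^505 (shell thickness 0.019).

1 - (1-0.019)^505 ≈ 0.999938 ≈ 99.9938%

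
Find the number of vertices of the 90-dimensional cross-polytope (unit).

The vertices are ±e_1, ..., ±e_90, so there are 2·90 = 180.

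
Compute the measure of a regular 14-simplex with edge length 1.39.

V = (1.39^14 / 14!) · √((14+1) / 2^14) ≈ 3.48847e-11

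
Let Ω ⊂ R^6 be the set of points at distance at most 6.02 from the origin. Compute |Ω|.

V_6(6.02) = π^(6/2) · (6.02)^6 / Γ(6/2 + 1) ≈ 245967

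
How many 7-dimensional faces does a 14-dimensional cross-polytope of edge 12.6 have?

f_7(14-orthoplex) = 2^8 · (14 choose 8) = 768768.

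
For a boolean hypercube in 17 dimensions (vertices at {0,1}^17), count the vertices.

Each vertex is a binary string of length 17, so there are 2^17 = 131072.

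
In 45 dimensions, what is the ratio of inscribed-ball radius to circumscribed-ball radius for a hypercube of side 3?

For an n-cube of any side s, the inradius is s/2 and the circumradius is s√n/2, so the ratio is 1/√45 ≈ 0.149071.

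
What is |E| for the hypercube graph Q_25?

Each of the 2^25 = 33554432 vertices has degree 25; total edges = 25·2^25/2 = 419430400.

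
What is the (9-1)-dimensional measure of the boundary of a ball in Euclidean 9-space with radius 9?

|∂B_9(9)| = 459165024·π^4/35 ≈ 1.27791e+09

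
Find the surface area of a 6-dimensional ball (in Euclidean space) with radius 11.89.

S = n·V_n(r)/r = 6·V_6(11.89)/11.89 (volume-to-surface relation), giving 7.36816e+06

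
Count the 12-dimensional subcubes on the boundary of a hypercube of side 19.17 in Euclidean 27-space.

f_12(27-cube) = (27 choose 12) · 2^15 = 569634324480.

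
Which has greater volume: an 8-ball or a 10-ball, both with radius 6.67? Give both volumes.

V_8(6.67) ≈ 1.58999e+07. V_10(6.67) ≈ 4.44454e+08. The 10-ball is larger.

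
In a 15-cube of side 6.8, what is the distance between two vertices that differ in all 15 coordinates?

d = √(6.8² + 6.8² + ... + 6.8²) [15 terms] = √(15·6.8²) = 6.8√15 ≈ 26.3363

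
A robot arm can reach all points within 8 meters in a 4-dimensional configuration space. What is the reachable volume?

Volume = π^{4/2}·(8)^4/Γ(3) = 2048·π^2 ≈ 20212.9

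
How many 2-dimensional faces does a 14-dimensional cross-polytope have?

Each 2-face is the convex hull of 3 vertices, one chosen as ±e_i from each of 3 distinct axes: 2^3·C(14,3) = 2912.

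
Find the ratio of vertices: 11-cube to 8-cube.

The 11-cube has 2^11 = 2048 vertices. The 8-cube has 2^8 = 256 vertices. Ratio: 2048/256 = 8.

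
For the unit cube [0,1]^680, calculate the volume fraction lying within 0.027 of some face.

The inner cube has side 1-2·0.027 = 0.946 and volume (0.946)^680 ≈ 4.036e-17, so the shell holds 1 - 4.036e-17 of the volume.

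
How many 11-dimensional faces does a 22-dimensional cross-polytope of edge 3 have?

Each 11-face is the convex hull of 12 vertices, one chosen as ±e_i from each of 12 distinct axes: 2^12·C(22,12) = 2648662016.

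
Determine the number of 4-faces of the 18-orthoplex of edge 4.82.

An n-cross-polytope has 2^(k+1)·C(n,k+1) k-faces. Here 2^5·C(18,5) = 32·8568 = 274176.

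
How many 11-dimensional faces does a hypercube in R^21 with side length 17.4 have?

Number of 11-faces = C(21,11) · 2^(21-11) = 352716 · 1024 = 361181184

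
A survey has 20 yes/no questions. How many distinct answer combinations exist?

An n-cube has 2^n vertices; for n = 20 that is 2^20 = 1048576.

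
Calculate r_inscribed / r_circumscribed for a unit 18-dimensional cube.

r_in / r_out = (1/2) / (1√18/2) = 1/√18 ≈ 0.235702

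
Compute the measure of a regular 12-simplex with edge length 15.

V_12 = √(13) · 15^12 / (12! · 2^(12/2)) ≈ 15259.8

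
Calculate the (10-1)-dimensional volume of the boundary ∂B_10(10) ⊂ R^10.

The surface area of an n-ball is 2π^(n/2) r^(n-1) / Γ(n/2). For n=10, r=10: 250000000·π^5/3 ≈ 2.55016e+10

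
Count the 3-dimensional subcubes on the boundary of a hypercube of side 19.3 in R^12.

Number of 3-faces = C(12,3) · 2^(12-3) = 220 · 512 = 112640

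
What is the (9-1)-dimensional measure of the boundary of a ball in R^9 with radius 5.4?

S = n·V_n(r)/r = 9·V_9(5.4)/5.4 (volume-to-surface relation), giving 2.1464e+07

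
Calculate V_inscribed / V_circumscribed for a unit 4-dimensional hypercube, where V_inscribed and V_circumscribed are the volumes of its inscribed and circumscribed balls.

The radii are 1/2 and 1√4/2, so the volume ratio is (1/√4)^4 = 4^{-4/2} ≈ 0.0625.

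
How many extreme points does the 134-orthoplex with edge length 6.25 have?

Number of vertices = 2n = 268.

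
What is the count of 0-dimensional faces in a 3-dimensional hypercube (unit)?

f_0(3-cube) = (3 choose 0) · 2^3 = 8.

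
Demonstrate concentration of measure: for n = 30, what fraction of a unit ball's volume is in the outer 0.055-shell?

1 - (1-0.055)^30 ≈ 0.816788 ≈ 81.68%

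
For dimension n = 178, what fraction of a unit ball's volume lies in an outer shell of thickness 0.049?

1 - (1-0.049)^178 ≈ 0.999869 ≈ 99.9869%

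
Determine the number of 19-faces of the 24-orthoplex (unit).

f_19(24-orthoplex) = 2^20 · (24 choose 20) = 11142168576.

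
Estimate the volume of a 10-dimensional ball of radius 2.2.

Volume = π^{10/2}·(2.2)^10/Γ(6) ≈ 6773.22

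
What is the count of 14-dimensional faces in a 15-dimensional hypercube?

Number of 14-faces = C(15,14) · 2^(15-14) = 15 · 2 = 30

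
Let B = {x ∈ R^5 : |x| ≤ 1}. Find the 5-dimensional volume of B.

V = 8·π^2/15 ≈ 5.26379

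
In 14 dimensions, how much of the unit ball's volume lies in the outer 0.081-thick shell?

V(inner)/V(outer) = ((1-0.081)/1)^14 ≈ 0.3065, so the shell fraction is 0.693509.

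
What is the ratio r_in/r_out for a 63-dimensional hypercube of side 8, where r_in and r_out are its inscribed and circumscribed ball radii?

Ratio = (s/2)/(s√63/2) = 63^(-1/2) ≈ 0.125988.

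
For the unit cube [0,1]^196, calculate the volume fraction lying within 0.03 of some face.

1 - (1 - 2·0.03)^196 = 1 - 0.94^196 ≈ 0.999995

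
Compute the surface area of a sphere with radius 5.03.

S_3(5.03) = 2·π^(3/2)·(5.03)^2 / Γ(3/2) = 4πr² = 4π·(5.03)² ≈ 317.94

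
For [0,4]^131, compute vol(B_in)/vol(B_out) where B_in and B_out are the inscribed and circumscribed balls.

V_in/V_out = n^(-n/2) = 131^(-131/2) ≈ 2.0832e-139.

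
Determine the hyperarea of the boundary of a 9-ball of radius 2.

The surface area of an n-ball is 2π^(n/2) r^(n-1) / Γ(n/2). For n=9, r=2: 8192·π^4/105 ≈ 7599.76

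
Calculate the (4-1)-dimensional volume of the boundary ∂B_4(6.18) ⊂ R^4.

|∂B_4(6.18)| ≈ 4659.03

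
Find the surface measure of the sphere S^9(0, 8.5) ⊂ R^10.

S = n·V_n(r)/r = 10·V_10(8.5)/8.5 (volume-to-surface relation), giving 118587876497·π^5/6144 ≈ 5.90661e+09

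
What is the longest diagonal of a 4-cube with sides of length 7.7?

d = √(7.7² + 7.7² + ... + 7.7²) [4 terms] = √(4·7.7²) = 7.7√4 = 15.4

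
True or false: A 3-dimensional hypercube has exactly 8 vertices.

True. The 3-cube has 2^3 = 8 vertices.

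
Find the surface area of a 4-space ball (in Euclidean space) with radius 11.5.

S = n·V_n(r)/r = 4·V_4(11.5)/11.5 (volume-to-surface relation), giving 12167·π^2/4 ≈ 30020.9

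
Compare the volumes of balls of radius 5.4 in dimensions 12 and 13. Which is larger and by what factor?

V_12(5.4) ≈ 8.20903e+08, V_13(5.4) ≈ 3.02315e+09. The 13-ball is larger by a factor of 3.683.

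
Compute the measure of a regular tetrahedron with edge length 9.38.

Volume = (√2/12) · 9.38³ = 97.2618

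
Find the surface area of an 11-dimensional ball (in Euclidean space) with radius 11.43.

S_11(11.43) = 2·π^(11/2)·(11.43)^10 / Γ(11/2) ≈ 7.88787e+11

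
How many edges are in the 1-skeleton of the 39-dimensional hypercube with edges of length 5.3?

Each of the 2^39 = 549755813888 vertices has degree 39; total edges = 39·2^39/2 = 10720238370816.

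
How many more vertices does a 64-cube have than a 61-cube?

The 64-cube has 2^64 = 18446744073709551616 vertices. The 61-cube has 2^61 = 2305843009213693952 vertices. Difference: 18446744073709551616 - 2305843009213693952 = 16140901064495857664.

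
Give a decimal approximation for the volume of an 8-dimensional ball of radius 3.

V_8(3) = π^(8/2) · (3)^8 / Γ(8/2 + 1) = 2187·π^4/8 ≈ 26629.2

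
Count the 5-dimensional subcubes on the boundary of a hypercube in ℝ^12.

f_5(12-cube) = (12 choose 5) · 2^7 = 101376.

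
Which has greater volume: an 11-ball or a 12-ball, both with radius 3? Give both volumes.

V_11(3) ≈ 333763. V_12(3) ≈ 709613. The 12-ball is larger.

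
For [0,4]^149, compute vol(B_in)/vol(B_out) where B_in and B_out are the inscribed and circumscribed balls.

V_in / V_out = (r_in/r_out)^149 = (1/√149)^149 = 149^(-149/2) ≈ 1.25205e-162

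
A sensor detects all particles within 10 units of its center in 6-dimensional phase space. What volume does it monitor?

The n-ball volume is π^(n/2)·r^n/Γ(n/2+1). With n=6, r=10: V = 500000·π^3/3 ≈ 5.16771e+06.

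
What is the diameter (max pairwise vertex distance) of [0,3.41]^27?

Diagonal = √27 · 3.41 ≈ 17.7189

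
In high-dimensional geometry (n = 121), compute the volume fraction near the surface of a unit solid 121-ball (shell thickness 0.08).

1 - (1-0.08)^121 ≈ 0.999958 ≈ 99.995847%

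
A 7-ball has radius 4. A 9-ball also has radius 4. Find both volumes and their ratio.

V_7(4.0) ≈ 77410.6. V_9(4.0) ≈ 864684. Ratio V_7/V_9 ≈ 0.08952.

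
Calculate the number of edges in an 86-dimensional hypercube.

The 86-cube has n·2^(n-1) = 86·2^85 = 86·38685626227668133590597632 = 3326963855579459488791396352 edges.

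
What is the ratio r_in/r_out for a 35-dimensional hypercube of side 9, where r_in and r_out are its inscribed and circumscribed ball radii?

Ratio = (s/2)/(s√35/2) = 35^(-1/2) ≈ 0.169031.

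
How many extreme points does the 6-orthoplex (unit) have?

The 6-dimensional cross-polytope has 2n = 2·6 = 12 vertices.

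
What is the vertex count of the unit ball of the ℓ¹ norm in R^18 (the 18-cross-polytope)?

An n-cross-polytope has 2n vertices; here n = 18, giving 36.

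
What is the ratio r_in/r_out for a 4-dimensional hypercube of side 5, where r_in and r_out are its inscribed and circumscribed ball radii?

r_in / r_out = (5/2) / (5√4/2) = 1/√4 ≈ 0.5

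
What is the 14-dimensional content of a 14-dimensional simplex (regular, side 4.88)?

For a regular n-simplex with edge a, V = (a^n / n!)·√((n+1)/2^n). With a=4.88, n=14: V ≈ 0.00150766.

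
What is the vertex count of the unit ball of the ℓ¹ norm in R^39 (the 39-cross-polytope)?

The vertices are ±e_1, ..., ±e_39, so there are 2·39 = 78.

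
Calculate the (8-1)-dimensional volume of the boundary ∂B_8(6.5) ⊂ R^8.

S_8(6.5) = 2·π^(8/2)·(6.5)^7 / Γ(8/2) = 62748517·π^4/384 ≈ 1.59174e+07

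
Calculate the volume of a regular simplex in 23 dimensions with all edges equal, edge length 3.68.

V_23 = √(24) · 3.68^23 / (23! · 2^(23/2)) ≈ 6.76497e-13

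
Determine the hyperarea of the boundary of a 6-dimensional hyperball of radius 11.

|∂B_6(11)| = 161051·π^3 ≈ 4.99359e+06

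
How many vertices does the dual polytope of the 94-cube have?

The 94-dimensional cross-polytope has 2n = 2·94 = 188 vertices.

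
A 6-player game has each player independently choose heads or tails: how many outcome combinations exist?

An n-cube has 2^n vertices; for n = 6 that is 2^6 = 64.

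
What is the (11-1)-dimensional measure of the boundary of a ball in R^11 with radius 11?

S_11(11) = 2·π^(11/2)·(11)^10 / Γ(11/2) = 1659995174464·π^5/945 ≈ 5.37557e+11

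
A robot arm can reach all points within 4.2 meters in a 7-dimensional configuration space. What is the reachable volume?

The n-ball volume is π^(n/2)·r^n/Γ(n/2+1). With n=7, r=4.2: V ≈ 108924.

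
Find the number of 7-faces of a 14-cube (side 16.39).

Choose 7 of 14 axes to span the face (C(14,7) = 3432 ways), then fix each of the remaining 7 coordinates at one of its two extreme values (2^7 = 128 ways): 3432·128 = 439296.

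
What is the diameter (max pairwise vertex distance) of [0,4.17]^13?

The space diagonal of an n-cube of side s is s√n. Here 4.17·√13 ≈ 15.0351.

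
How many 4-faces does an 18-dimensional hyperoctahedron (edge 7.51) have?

Each 4-face is the convex hull of 5 vertices, one chosen as ±e_i from each of 5 distinct axes: 2^5·C(18,5) = 274176.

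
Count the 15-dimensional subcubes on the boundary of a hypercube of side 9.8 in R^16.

f_15(16-cube) = (16 choose 15) · 2^1 = 32.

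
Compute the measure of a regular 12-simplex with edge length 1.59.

Volume = 1.59^12 · √(13/2^12) / 12! ≈ 3.07058e-08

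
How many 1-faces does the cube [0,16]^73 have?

The 73-cube has n·2^(n-1) = 73·2^72 = 73·4722366482869645213696 = 344732753249484100599808 edges.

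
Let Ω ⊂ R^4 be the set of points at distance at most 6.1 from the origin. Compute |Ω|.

Volume = π^{4/2}·(6.1)^4/Γ(3) ≈ 6832.65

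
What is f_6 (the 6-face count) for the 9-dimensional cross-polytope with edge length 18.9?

An n-cross-polytope has 2^(k+1)·C(n,k+1) k-faces. Here 2^7·C(9,7) = 128·36 = 4608.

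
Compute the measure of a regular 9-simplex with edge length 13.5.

Volume = 13.5^9 · √(10/2^9) / 9! ≈ 5735.96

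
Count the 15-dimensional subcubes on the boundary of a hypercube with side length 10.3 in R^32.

An n-cube has C(n,k)·2^(n-k) k-faces. Here C(32,15)·2^17 = 565722720·131072 = 74150408355840.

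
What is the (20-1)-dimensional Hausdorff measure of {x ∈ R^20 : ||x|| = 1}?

S = n·V_n(r)/r = 20·V_20(1)/1 (volume-to-surface relation), giving π^10/181440 ≈ 0.516138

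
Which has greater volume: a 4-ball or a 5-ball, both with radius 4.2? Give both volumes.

V_4(4.2) ≈ 1535.56. V_5(4.2) ≈ 6879.31. The 5-ball is larger.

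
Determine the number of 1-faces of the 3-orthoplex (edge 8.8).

f_1(3-orthoplex) = 2^2 · (3 choose 2) = 12.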